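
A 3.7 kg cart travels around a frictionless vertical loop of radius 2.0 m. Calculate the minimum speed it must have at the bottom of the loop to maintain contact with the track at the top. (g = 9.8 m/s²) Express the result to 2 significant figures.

At the top: mg = mv_top²/r ⇒ v_top² = gr = 19.60 m²/s²
Energy from bottom to top (height 2r): ½mv_bot² = ½mv_top² + mg(2r)
v_bot² = gr + 4gr = 5gr = 98.00
v_bot = √(5gr) = 9.899 m/s

v = 9.9 m/s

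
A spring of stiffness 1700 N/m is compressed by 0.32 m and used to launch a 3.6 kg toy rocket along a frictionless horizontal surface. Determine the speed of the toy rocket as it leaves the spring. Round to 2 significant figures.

v = 7.0 m/s

Conservation of energy: ½kx² = ½mv²
v = x√(k/m) = 0.32 × √(1700/3.6) = 6.954 m/s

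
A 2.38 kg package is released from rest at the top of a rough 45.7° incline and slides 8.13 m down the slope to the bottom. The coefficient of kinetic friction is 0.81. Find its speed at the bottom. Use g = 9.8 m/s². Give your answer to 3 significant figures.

v = 4.89 m/s

Taking the bottom as reference, mgh = ½mv² + μ_k N L with h = L sinθ, N = mg cosθ:
mgh = mgL sinθ = (2.38)(9.8)(8.13)sin45.7° = 135.71 J
W_f = μ_k mg cosθ · L = (0.81)(2.38)(9.8)cos45.7°·8.13 = 107.3 J
½mv² = 135.71 − 107.3 = 28.439 J
v = √(2 × 28.439/2.38) = 4.889 m/s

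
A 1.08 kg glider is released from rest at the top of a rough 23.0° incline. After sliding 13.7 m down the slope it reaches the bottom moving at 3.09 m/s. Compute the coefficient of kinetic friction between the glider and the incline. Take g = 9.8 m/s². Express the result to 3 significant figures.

Energy balance down the incline: mg L sinθ − ½mv² = μ_k (mg cosθ) L
mgL sinθ = 56.656 J; ½mv² = 5.1560 J
W_f = 56.656 − 5.1560 = 51.50 J
μ_k = W_f/(mg cosθ · L) = 51.50/(9.743 × 13.7) = 0.3858

μ_k = 0.386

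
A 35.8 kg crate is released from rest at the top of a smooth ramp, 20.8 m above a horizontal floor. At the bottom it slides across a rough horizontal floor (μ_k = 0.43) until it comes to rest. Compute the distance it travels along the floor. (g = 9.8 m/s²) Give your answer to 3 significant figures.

Energy at the top = energy at the end + work done against friction:
At rest all PE has been dissipated by friction: mgh = μ_k m g d
d = h/μ_k = 20.8/0.43 = 48.37 m

d = 48.4 m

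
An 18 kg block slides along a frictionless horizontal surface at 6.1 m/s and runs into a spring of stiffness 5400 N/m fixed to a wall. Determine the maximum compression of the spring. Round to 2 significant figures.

At max compression the block is momentarily at rest: ½mv² = ½kx²
x = v√(m/k) = 6.1 × √(18/5400) = 0.3522 m

x = 0.35 m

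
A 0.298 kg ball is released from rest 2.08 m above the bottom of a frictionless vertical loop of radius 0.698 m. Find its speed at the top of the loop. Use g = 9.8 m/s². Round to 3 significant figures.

v = 3.66 m/s

Energy conservation: mgh = ½mv_top² + mg(2r)
v_top² = 2g(h − 2r) = 2(9.8)(2.08 − 1.396) = 13.41
v_top = 3.661 m/s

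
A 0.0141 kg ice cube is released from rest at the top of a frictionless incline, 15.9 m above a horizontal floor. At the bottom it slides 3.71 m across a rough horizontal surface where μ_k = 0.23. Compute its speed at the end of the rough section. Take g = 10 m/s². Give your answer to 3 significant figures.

Energy at the top = energy at the end + work done against friction:
mgh = ½mv² + μ_k m g d
W_f = μ_k mg d = (0.23)(0.0141)(10)(3.71) = 0.1203 J
½mv² = mgh − W_f = 2.2419 − 0.1203 = 2.1216 J
v = √(2 × 2.1216/0.0141) = 17.35 m/s

v = 17.3 m/s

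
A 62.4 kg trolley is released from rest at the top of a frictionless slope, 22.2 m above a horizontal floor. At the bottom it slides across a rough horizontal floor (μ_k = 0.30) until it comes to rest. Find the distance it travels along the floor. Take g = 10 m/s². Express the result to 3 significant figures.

d = 74.0 m

Applying the work–energy principle:
At rest all PE has been dissipated by friction: mgh = μ_k m g d
d = h/μ_k = 22.2/0.30 = 74.00 m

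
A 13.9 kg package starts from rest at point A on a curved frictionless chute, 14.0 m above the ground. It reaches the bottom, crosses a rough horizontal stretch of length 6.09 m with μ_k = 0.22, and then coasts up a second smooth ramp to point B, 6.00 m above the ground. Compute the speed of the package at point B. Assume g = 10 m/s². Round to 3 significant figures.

Energy at A: mgh₁ = (13.9)(10)(14.0) = 1946.0 J
Friction loss: W_f = μ_k mg d = 186.2 J
At B: ½mv² + mgh₂ = mgh₁ − W_f
½mv² = 1946.0 − 186.2 − 834.00 = 925.77 J
v = √(2 × 925.77/13.9) = 11.54 m/s

v = 11.5 m/s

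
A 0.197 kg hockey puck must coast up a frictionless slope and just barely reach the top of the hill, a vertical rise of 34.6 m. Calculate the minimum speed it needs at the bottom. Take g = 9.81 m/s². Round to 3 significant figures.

v = 26.1 m/s

At the top it is momentarily at rest, so all KE converts to PE: ½mv² = mgh
v = √(2gh) = √(2 × 9.81 × 34.6) = 26.05 m/s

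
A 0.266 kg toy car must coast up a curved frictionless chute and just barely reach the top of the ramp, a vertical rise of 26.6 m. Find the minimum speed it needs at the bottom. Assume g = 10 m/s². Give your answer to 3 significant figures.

v = 23.1 m/s

At the top it is momentarily at rest, so all KE converts to PE: ½mv² = mgh
v = √(2gh) = √(2 × 10 × 26.6) = 23.07 m/s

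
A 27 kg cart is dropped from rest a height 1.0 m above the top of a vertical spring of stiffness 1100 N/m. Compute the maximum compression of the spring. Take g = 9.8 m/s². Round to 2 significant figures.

Let x be the compression. The total drop is H + x, and the cart is instantaneously at rest at max compression, so energy conservation gives:
mg(H + x) = ½kx²
½(1100)x² − (27)(9.8)x − (27)(9.8)(1.0) = 0
550.0x² − 264.6x − 264.6 = 0
x = [264.6 + √(70013 + 582120)]/(2 × 550.0) = 0.9747 m

x = 0.97 m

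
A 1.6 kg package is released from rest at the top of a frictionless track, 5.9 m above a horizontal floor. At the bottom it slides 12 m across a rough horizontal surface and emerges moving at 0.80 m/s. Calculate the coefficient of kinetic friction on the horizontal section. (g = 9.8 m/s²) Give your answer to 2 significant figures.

μ_k = 0.49

Applying the work–energy principle:
mgh = ½mv² + μ_k m g d
mgh = 92.512 J; ½mv² = 0.51200 J
W_f = 92.512 − 0.51200 = 92.00 J
μ_k = W_f/(mg·d) = 92.00/(15.68 × 12) = 0.4889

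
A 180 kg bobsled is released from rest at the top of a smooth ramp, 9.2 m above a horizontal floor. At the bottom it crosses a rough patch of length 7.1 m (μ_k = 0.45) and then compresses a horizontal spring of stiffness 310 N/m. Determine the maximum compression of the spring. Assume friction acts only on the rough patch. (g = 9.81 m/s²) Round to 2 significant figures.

Initial energy: E₁ = mgh = (180)(9.81)(9.2) = 16245 J
Friction removes W_f = μ_k mg d = (0.45)(180)(9.81)(7.1) = 5642 J
Energy reaching the spring: E = 16245 − 5642 = 10604 J
At max compression ½kx² = E ⇒ x = √(2E/k) = √(2 × 10604/310) = 8.271 m

x = 8.3 m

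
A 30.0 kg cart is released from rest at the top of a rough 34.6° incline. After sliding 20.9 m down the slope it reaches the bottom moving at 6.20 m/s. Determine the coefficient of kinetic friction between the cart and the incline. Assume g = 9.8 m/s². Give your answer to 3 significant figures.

μ_k = 0.576

Energy balance down the incline: mg L sinθ − ½mv² = μ_k (mg cosθ) L
mgL sinθ = 3489.2 J; ½mv² = 576.60 J
W_f = 3489.2 − 576.60 = 2913 J
μ_k = W_f/(mg cosθ · L) = 2913/(242.0 × 20.9) = 0.5759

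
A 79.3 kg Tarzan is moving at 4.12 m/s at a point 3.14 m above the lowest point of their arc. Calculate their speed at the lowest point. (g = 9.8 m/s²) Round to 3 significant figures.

Mechanical energy is conserved (no friction): ½mv₀² + mgh = ½mv²
The mass cancels from both sides.
v² = v₀² + 2gh = (4.12)² + 2(9.8)(3.14) = 78.518
v = √78.518 = 8.861 m/s

v = 8.86 m/s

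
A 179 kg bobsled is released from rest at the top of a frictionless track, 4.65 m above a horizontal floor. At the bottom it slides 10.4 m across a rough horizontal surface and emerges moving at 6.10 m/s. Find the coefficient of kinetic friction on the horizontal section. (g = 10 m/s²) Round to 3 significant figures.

μ_k = 0.268

Energy at the top = energy at the end + work done against friction:
mgh = ½mv² + μ_k m g d
mgh = 8323.5 J; ½mv² = 3330.3 J
W_f = 8323.5 − 3330.3 = 4993 J
μ_k = W_f/(mg·d) = 4993/(1790 × 10.4) = 0.2682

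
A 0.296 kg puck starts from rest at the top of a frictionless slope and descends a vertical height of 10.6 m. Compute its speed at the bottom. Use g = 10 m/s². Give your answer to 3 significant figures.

v = 14.6 m/s

Mechanical energy is conserved (no friction): mgh = ½mv²
The mass cancels from both sides.
v = √(2gh) = √(2 × 10 × 10.6) = √212.00 = 14.56 m/s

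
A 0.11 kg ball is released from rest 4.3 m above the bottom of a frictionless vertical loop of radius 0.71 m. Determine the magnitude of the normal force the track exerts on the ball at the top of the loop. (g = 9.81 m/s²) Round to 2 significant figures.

N = 7.7 N

Energy from release to top (height 2r): mgh = ½mv_top² + mg(2r)
v_top² = 2g(h − 2r) = 2(9.81)(4.3 − 1.420) = 56.506 m²/s²
At the top, both N and weight point toward the centre: N + mg = mv_top²/r
N = m(v_top²/r − g) = 0.11(56.506/0.71 − 9.81) = 7.675 N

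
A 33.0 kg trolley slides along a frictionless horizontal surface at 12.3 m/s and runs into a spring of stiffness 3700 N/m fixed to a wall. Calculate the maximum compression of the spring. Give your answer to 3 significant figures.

At max compression the trolley is momentarily at rest: ½mv² = ½kx²
x = v√(m/k) = 12.3 × √(33.0/3700) = 1.162 m

x = 1.16 m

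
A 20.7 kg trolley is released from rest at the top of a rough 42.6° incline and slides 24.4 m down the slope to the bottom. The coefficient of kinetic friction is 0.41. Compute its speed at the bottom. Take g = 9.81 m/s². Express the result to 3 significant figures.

Taking the bottom as reference, mgh = ½mv² + μ_k N L with h = L sinθ, N = mg cosθ:
mgh = mgL sinθ = (20.7)(9.81)(24.4)sin42.6° = 3353.8 J
W_f = μ_k mg cosθ · L = (0.41)(20.7)(9.81)cos42.6°·24.4 = 1495 J
½mv² = 3353.8 − 1495 = 1858.4 J
v = √(2 × 1858.4/20.7) = 13.40 m/s

v = 13.4 m/s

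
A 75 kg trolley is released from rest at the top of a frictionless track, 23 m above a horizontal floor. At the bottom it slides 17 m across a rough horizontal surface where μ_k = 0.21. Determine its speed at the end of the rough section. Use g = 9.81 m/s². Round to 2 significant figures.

v = 20 m/s

Energy at the top = energy at the end + work done against friction:
mgh = ½mv² + μ_k m g d
W_f = μ_k mg d = (0.21)(75)(9.81)(17) = 2627 J
½mv² = mgh − W_f = 16922 − 2627 = 14296 J
v = √(2 × 14296/75) = 19.52 m/s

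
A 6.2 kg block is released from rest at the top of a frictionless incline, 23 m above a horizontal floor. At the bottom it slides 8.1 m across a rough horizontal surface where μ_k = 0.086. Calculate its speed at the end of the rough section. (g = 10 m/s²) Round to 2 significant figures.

v = 21 m/s

Energy bookkeeping (friction removes W_f = μ_k N d):
mgh = ½mv² + μ_k m g d
W_f = μ_k mg d = (0.086)(6.2)(10)(8.1) = 43.19 J
½mv² = mgh − W_f = 1426.0 − 43.19 = 1382.8 J
v = √(2 × 1382.8/6.2) = 21.12 m/s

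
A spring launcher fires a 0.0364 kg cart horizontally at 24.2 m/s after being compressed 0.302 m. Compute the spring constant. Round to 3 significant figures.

Energy stored in the spring equals the launch KE: ½kx² = ½mv²
k = mv²/x² = (0.0364)(24.2)²/(0.302)² = 233.7 N/m

k = 234 N/m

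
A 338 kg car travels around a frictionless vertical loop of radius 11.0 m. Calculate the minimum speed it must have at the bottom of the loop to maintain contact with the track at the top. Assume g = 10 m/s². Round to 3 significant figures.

v = 23.5 m/s

At the top: mg = mv_top²/r ⇒ v_top² = gr = 110.0 m²/s²
Energy from bottom to top (height 2r): ½mv_bot² = ½mv_top² + mg(2r)
v_bot² = gr + 4gr = 5gr = 550.0
v_bot = √(5gr) = 23.45 m/s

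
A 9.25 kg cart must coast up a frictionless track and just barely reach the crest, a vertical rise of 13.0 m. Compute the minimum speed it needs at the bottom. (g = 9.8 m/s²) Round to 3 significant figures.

v = 16.0 m/s

At the top it is momentarily at rest, so all KE converts to PE: ½mv² = mgh
v = √(2gh) = √(2 × 9.8 × 13.0) = 15.96 m/s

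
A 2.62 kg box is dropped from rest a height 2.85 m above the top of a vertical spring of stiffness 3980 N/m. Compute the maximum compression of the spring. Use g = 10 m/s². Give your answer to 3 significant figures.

Let x be the compression. The total drop is H + x, and the box is instantaneously at rest at max compression, so energy conservation gives:
mg(H + x) = ½kx²
½(3980)x² − (2.62)(10)x − (2.62)(10)(2.85) = 0
1990x² − 26.20x − 74.67 = 0
x = [26.20 + √(686.4 + 594373)]/(2 × 1990) = 0.2004 m

x = 0.200 m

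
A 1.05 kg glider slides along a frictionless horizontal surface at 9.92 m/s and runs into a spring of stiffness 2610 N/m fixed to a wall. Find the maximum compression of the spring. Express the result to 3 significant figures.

At max compression the glider is momentarily at rest: ½mv² = ½kx²
x = v√(m/k) = 9.92 × √(1.05/2610) = 0.1990 m

x = 0.199 m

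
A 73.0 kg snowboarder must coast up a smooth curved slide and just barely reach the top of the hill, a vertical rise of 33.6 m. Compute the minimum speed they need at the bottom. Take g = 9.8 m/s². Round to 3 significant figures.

At the top they are momentarily at rest, so all KE converts to PE: ½mv² = mgh
v = √(2gh) = √(2 × 9.8 × 33.6) = 25.66 m/s

v = 25.7 m/s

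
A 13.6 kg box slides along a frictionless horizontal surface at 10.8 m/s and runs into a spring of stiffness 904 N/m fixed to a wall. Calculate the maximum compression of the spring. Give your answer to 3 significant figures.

x = 1.32 m

Conservation of energy between contact and max compression: ½mv² = ½kx²
x = v√(m/k) = 10.8 × √(13.6/904) = 1.325 m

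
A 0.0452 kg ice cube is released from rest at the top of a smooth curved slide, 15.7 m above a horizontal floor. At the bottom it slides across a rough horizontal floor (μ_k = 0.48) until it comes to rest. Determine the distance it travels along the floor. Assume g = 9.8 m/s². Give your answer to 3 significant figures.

d = 32.7 m

Applying the work–energy principle:
At rest all PE has been dissipated by friction: mgh = μ_k m g d
d = h/μ_k = 15.7/0.48 = 32.71 m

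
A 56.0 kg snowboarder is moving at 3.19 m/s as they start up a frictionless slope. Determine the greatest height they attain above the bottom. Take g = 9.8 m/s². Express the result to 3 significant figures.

Setting KE at the bottom equal to PE gained: ½mv² = mgh
h = v²/(2g) = 3.19²/(2 × 9.8) = 0.5192 m

h = 0.519 m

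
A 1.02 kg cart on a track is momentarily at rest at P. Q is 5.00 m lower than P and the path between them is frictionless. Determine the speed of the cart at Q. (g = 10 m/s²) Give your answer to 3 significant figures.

Energy conservation between the two points: mgh = ½mv²
The mass cancels from both sides.
v = √(2gh) = √(2 × 10 × 5.00) = √100.00 = 10.00 m/s

v = 10.0 m/s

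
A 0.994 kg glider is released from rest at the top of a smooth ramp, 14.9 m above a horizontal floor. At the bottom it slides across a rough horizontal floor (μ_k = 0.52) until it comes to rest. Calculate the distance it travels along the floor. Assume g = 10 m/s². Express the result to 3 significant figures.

d = 28.7 m

Energy at the top = energy at the end + work done against friction:
At rest all PE has been dissipated by friction: mgh = μ_k m g d
d = h/μ_k = 14.9/0.52 = 28.65 m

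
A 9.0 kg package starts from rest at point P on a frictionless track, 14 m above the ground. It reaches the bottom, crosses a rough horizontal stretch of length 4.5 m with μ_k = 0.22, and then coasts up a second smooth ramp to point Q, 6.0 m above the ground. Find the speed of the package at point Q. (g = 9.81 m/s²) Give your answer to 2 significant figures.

v = 12 m/s

Energy at P: mgh₁ = (9.0)(9.81)(14) = 1236.1 J
Friction loss: W_f = μ_k mg d = 87.41 J
At Q: ½mv² + mgh₂ = mgh₁ − W_f
½mv² = 1236.1 − 87.41 − 529.74 = 618.91 J
v = √(2 × 618.91/9.0) = 11.73 m/s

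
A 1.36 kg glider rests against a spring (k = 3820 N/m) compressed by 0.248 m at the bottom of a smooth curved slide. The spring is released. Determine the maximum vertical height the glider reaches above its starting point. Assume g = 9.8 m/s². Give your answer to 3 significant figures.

At maximum height the glider is at rest, so ½kx² = mgh
h = kx²/(2mg) = (3820)(0.248)²/(2 × 1.36 × 9.8) = 8.814 m

h = 8.81 m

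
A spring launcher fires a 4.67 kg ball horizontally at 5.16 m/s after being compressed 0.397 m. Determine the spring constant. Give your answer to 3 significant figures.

k = 789 N/m

Energy stored in the spring equals the launch KE: ½kx² = ½mv²
k = mv²/x² = (4.67)(5.16)²/(0.397)² = 788.9 N/m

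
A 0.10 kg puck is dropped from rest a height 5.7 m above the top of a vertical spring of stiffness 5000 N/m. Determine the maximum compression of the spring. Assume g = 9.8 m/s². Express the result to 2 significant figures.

x = 0.047 m

Let x be the compression. The total drop is H + x, and the puck is instantaneously at rest at max compression, so energy conservation gives:
mg(H + x) = ½kx²
½(5000)x² − (0.10)(9.8)x − (0.10)(9.8)(5.7) = 0
2500x² − 0.9800x − 5.586 = 0
x = [0.9800 + √(0.9604 + 55860)]/(2 × 2500) = 0.04747 m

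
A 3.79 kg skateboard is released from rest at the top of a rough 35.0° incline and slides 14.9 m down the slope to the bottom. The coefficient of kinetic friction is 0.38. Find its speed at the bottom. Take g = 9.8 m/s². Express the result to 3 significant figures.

v = 8.75 m/s

Taking the bottom as reference, mgh = ½mv² + μ_k N L with h = L sinθ, N = mg cosθ:
mgh = mgL sinθ = (3.79)(9.8)(14.9)sin35.0° = 317.43 J
W_f = μ_k mg cosθ · L = (0.38)(3.79)(9.8)cos35.0°·14.9 = 172.3 J
½mv² = 317.43 − 172.3 = 145.16 J
v = √(2 × 145.16/3.79) = 8.752 m/s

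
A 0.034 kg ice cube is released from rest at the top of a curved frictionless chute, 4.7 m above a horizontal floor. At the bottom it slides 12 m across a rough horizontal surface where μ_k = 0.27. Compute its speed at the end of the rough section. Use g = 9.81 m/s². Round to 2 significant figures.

Energy at the top = energy at the end + work done against friction:
mgh = ½mv² + μ_k m g d
W_f = μ_k mg d = (0.27)(0.034)(9.81)(12) = 1.081 J
½mv² = mgh − W_f = 1.5676 − 1.081 = 0.48697 J
v = √(2 × 0.48697/0.034) = 5.352 m/s

v = 5.4 m/s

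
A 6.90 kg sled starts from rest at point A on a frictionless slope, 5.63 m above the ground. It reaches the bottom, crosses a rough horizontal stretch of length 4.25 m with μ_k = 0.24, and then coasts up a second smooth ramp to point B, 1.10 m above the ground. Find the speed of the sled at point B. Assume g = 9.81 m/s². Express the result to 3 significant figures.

v = 8.30 m/s

Energy at A: mgh₁ = (6.90)(9.81)(5.63) = 381.09 J
Friction loss: W_f = μ_k mg d = 69.04 J
At B: ½mv² + mgh₂ = mgh₁ − W_f
½mv² = 381.09 − 69.04 − 74.458 = 237.59 J
v = √(2 × 237.59/6.90) = 8.299 m/s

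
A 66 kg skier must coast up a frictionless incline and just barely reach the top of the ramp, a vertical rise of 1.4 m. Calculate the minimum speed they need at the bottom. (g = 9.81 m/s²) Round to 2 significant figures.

v = 5.2 m/s

At the top they are momentarily at rest, so all KE converts to PE: ½mv² = mgh
v = √(2gh) = √(2 × 9.81 × 1.4) = 5.241 m/s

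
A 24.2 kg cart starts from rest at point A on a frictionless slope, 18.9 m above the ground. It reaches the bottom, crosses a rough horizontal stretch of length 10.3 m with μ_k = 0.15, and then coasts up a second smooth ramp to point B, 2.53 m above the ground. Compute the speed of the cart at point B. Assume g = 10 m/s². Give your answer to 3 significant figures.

v = 17.2 m/s

Energy at A: mgh₁ = (24.2)(10)(18.9) = 4573.8 J
Friction loss: W_f = μ_k mg d = 373.9 J
At B: ½mv² + mgh₂ = mgh₁ − W_f
½mv² = 4573.8 − 373.9 − 612.26 = 3587.7 J
v = √(2 × 3587.7/24.2) = 17.22 m/s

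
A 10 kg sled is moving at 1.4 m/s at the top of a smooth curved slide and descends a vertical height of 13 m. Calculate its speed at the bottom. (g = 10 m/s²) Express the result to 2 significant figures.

v = 16 m/s

Energy conservation between the two points: ½mv₀² + mgh = ½mv²
v² = v₀² + 2gh = (1.4)² + 2(10)(13) = 261.96
v = √261.96 = 16.19 m/s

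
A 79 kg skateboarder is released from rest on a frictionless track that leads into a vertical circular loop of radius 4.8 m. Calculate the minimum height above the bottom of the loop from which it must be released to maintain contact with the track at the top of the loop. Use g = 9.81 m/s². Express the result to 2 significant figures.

At the top, for minimum speed gravity alone supplies the centripetal force: mg = mv_top²/r ⇒ v_top² = gr = 47.09 m²/s²
Energy conservation from release height h to the top (height 2r): mgh = ½mv_top² + mg(2r)
h = v_top²/(2g) + 2r = r/2 + 2r = 5r/2 = 12.00 m

h = 12 m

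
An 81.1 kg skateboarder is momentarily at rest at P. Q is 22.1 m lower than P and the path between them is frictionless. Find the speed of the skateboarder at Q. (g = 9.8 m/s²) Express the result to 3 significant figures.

v = 20.8 m/s

Mechanical energy is conserved (no friction): mgh = ½mv²
The mass cancels from both sides.
v = √(2gh) = √(2 × 9.8 × 22.1) = √433.16 = 20.81 m/s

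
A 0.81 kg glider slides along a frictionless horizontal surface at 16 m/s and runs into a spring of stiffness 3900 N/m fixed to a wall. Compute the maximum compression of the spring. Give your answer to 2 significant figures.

x = 0.23 m

All KE is stored as spring PE at maximum compression: ½mv² = ½kx²
x = v√(m/k) = 16 × √(0.81/3900) = 0.2306 m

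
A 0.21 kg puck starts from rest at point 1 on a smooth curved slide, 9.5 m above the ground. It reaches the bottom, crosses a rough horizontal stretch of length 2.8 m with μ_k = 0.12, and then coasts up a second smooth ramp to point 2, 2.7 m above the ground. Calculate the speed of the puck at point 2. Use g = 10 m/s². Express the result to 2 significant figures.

v = 11 m/s

Energy at 1: mgh₁ = (0.21)(10)(9.5) = 19.950 J
Friction loss: W_f = μ_k mg d = 0.7056 J
At 2: ½mv² + mgh₂ = mgh₁ − W_f
½mv² = 19.950 − 0.7056 − 5.6700 = 13.574 J
v = √(2 × 13.574/0.21) = 11.37 m/s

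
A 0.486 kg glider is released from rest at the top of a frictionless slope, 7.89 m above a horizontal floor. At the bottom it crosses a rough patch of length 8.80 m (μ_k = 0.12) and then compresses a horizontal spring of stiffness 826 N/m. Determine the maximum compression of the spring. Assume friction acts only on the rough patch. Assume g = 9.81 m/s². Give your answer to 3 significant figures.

Initial energy: E₁ = mgh = (0.486)(9.81)(7.89) = 37.617 J
Friction removes W_f = μ_k mg d = (0.12)(0.486)(9.81)(8.80) = 5.035 J
Energy reaching the spring: E = 37.617 − 5.035 = 32.582 J
At max compression ½kx² = E ⇒ x = √(2E/k) = √(2 × 32.582/826) = 0.2809 m

x = 0.281 m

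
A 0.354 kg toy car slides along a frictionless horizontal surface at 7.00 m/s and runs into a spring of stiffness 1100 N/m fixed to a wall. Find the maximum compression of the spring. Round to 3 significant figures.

x = 0.126 m

Conservation of energy between contact and max compression: ½mv² = ½kx²
x = v√(m/k) = 7.00 × √(0.354/1100) = 0.1256 m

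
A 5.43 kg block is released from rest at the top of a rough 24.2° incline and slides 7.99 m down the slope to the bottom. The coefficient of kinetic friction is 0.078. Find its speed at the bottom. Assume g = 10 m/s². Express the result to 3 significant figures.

Taking the bottom as reference, mgh = ½mv² + μ_k N L with h = L sinθ, N = mg cosθ:
mgh = mgL sinθ = (5.43)(10)(7.99)sin24.2° = 177.85 J
W_f = μ_k mg cosθ · L = (0.078)(5.43)(10)cos24.2°·7.99 = 30.87 J
½mv² = 177.85 − 30.87 = 146.98 J
v = √(2 × 146.98/5.43) = 7.358 m/s

v = 7.36 m/s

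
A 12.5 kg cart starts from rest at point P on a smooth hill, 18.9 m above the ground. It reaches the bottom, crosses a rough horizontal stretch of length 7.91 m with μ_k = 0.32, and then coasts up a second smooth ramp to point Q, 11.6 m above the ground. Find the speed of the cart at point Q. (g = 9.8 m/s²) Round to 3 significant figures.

v = 9.67 m/s

Energy at P: mgh₁ = (12.5)(9.8)(18.9) = 2315.2 J
Friction loss: W_f = μ_k mg d = 310.1 J
At Q: ½mv² + mgh₂ = mgh₁ − W_f
½mv² = 2315.2 − 310.1 − 1421.0 = 584.18 J
v = √(2 × 584.18/12.5) = 9.668 m/s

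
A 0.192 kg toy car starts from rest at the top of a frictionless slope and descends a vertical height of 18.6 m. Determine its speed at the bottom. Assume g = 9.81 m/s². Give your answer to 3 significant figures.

v = 19.1 m/s

By conservation of mechanical energy, mgh = ½mv²
The mass cancels from both sides.
v = √(2gh) = √(2 × 9.81 × 18.6) = √364.93 = 19.10 m/s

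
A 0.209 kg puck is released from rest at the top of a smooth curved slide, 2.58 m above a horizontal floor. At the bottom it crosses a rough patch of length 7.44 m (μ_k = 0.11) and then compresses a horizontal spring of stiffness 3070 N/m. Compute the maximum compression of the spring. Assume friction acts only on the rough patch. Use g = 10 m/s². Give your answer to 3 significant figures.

Initial energy: E₁ = mgh = (0.209)(10)(2.58) = 5.3922 J
Friction removes W_f = μ_k mg d = (0.11)(0.209)(10)(7.44) = 1.710 J
Energy reaching the spring: E = 5.3922 − 1.710 = 3.6817 J
At max compression ½kx² = E ⇒ x = √(2E/k) = √(2 × 3.6817/3070) = 0.04897 m

x = 0.0490 m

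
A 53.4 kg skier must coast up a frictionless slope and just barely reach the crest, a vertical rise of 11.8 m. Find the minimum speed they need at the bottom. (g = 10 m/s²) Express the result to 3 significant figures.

At the top they are momentarily at rest, so all KE converts to PE: ½mv² = mgh
v = √(2gh) = √(2 × 10 × 11.8) = 15.36 m/s

v = 15.4 m/s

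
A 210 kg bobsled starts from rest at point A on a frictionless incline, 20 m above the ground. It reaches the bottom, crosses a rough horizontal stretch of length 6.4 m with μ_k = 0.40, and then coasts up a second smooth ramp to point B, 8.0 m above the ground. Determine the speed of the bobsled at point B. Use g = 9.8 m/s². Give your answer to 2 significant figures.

Energy at A: mgh₁ = (210)(9.8)(20) = 41160 J
Friction loss: W_f = μ_k mg d = 5268 J
At B: ½mv² + mgh₂ = mgh₁ − W_f
½mv² = 41160 − 5268 − 16464 = 19428 J
v = √(2 × 19428/210) = 13.60 m/s

v = 14 m/s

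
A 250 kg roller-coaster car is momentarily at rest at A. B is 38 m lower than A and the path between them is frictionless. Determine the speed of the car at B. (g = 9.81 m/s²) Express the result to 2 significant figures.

Equating total energy at the two states: mgh = ½mv²
The mass cancels from both sides.
v = √(2gh) = √(2 × 9.81 × 38) = √745.56 = 27.30 m/s

v = 27 m/s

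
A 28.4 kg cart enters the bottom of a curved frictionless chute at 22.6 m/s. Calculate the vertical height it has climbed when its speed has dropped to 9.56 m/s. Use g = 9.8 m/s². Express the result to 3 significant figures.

h = 21.4 m

Conservation of energy: ½mv₁² = ½mv₂² + mgh
h = (v₁² − v₂²)/(2g) = (22.6² − 9.56²)/(2 × 9.8) = 21.40 m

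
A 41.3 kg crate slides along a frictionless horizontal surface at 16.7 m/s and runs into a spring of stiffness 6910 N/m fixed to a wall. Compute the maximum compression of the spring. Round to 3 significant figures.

x = 1.29 m

At max compression the crate is momentarily at rest: ½mv² = ½kx²
x = v√(m/k) = 16.7 × √(41.3/6910) = 1.291 m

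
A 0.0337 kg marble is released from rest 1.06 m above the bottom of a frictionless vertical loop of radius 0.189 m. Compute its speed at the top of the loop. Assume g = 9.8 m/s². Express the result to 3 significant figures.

Energy conservation: mgh = ½mv_top² + mg(2r)
v_top² = 2g(h − 2r) = 2(9.8)(1.06 − 0.3780) = 13.37
v_top = 3.656 m/s

v = 3.66 m/s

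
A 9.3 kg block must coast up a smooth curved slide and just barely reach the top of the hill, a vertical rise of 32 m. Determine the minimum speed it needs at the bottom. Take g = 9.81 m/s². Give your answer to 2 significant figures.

At the top it is momentarily at rest, so all KE converts to PE: ½mv² = mgh
v = √(2gh) = √(2 × 9.81 × 32) = 25.06 m/s

v = 25 m/s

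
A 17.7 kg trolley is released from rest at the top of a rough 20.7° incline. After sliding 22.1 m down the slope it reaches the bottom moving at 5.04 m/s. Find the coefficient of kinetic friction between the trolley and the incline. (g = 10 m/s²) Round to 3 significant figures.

Energy balance down the incline: mg L sinθ − ½mv² = μ_k (mg cosθ) L
mgL sinθ = 1382.7 J; ½mv² = 224.80 J
W_f = 1382.7 − 224.80 = 1158 J
μ_k = W_f/(mg cosθ · L) = 1158/(165.6 × 22.1) = 0.3164

μ_k = 0.316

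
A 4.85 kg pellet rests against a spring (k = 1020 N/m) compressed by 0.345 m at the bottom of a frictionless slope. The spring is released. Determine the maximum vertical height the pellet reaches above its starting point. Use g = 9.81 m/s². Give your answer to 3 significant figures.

h = 1.28 m

At maximum height the pellet is at rest, so ½kx² = mgh
h = kx²/(2mg) = (1020)(0.345)²/(2 × 4.85 × 9.81) = 1.276 m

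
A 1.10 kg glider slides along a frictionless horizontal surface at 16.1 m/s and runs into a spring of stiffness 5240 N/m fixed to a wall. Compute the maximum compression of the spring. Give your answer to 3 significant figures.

Conservation of energy between contact and max compression: ½mv² = ½kx²
x = v√(m/k) = 16.1 × √(1.10/5240) = 0.2333 m

x = 0.233 m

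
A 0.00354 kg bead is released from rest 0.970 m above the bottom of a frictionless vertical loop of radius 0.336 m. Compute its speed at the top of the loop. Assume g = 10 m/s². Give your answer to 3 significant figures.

Energy conservation: mgh = ½mv_top² + mg(2r)
v_top² = 2g(h − 2r) = 2(10)(0.970 − 0.6720) = 5.960
v_top = 2.441 m/s

v = 2.44 m/s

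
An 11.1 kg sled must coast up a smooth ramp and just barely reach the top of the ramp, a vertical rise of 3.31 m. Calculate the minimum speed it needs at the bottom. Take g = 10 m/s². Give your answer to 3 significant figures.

v = 8.14 m/s

At the top it is momentarily at rest, so all KE converts to PE: ½mv² = mgh
v = √(2gh) = √(2 × 10 × 3.31) = 8.136 m/s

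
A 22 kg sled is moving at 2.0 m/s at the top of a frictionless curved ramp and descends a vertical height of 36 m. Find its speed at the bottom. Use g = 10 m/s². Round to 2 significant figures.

v = 27 m/s

Mechanical energy is conserved (no friction): ½mv₀² + mgh = ½mv²
v² = v₀² + 2gh = (2.0)² + 2(10)(36) = 724.00
v = √724.00 = 26.91 m/s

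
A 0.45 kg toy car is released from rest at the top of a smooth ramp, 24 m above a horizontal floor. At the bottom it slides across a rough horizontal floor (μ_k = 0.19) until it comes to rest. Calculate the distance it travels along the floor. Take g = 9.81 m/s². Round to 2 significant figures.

Applying the work–energy principle:
At rest all PE has been dissipated by friction: mgh = μ_k m g d
d = h/μ_k = 24/0.19 = 126.3 m

d = 130 m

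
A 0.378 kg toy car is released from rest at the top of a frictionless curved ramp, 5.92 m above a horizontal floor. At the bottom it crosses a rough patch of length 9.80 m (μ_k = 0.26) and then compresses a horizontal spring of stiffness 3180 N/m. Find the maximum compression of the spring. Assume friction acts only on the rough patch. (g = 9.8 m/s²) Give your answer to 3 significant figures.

x = 0.0886 m

Initial energy: E₁ = mgh = (0.378)(9.8)(5.92) = 21.930 J
Friction removes W_f = μ_k mg d = (0.26)(0.378)(9.8)(9.80) = 9.439 J
Energy reaching the spring: E = 21.930 − 9.439 = 12.491 J
At max compression ½kx² = E ⇒ x = √(2E/k) = √(2 × 12.491/3180) = 0.08863 m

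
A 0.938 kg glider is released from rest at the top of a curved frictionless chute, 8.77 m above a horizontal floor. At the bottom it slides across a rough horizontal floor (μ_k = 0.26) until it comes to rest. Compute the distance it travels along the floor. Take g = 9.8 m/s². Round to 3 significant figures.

d = 33.7 m

Energy at the top = energy at the end + work done against friction:
At rest all PE has been dissipated by friction: mgh = μ_k m g d
d = h/μ_k = 8.77/0.26 = 33.73 m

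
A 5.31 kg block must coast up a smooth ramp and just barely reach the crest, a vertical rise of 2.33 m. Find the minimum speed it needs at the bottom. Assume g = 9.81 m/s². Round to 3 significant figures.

v = 6.76 m/s

At the top it is momentarily at rest, so all KE converts to PE: ½mv² = mgh
v = √(2gh) = √(2 × 9.81 × 2.33) = 6.761 m/s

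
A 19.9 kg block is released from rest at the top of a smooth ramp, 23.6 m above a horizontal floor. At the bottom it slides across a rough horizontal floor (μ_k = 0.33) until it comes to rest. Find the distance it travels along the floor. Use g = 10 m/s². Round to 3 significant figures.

Applying the work–energy principle:
At rest all PE has been dissipated by friction: mgh = μ_k m g d
d = h/μ_k = 23.6/0.33 = 71.52 m

d = 71.5 m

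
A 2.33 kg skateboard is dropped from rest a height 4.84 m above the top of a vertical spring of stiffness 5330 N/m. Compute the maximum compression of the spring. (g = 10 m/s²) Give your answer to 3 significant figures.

x = 0.210 m

Take the reference level at the top of the uncompressed spring. At max compression the skateboard has fallen H + x and is momentarily at rest:
mg(H + x) = ½kx²
½(5330)x² − (2.33)(10)x − (2.33)(10)(4.84) = 0
2665x² − 23.30x − 112.8 = 0
x = [23.30 + √(542.9 + 1.2021e+06)]/(2 × 2665) = 0.2101 m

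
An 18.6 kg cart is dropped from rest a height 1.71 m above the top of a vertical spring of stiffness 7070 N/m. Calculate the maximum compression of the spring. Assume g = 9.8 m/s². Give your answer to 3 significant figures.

x = 0.324 m

Measuring PE from the top of the relaxed spring, at max compression the cart has dropped H + x with zero KE, so:
mg(H + x) = ½kx²
½(7070)x² − (18.6)(9.8)x − (18.6)(9.8)(1.71) = 0
3535x² − 182.3x − 311.7 = 0
x = [182.3 + √(33226 + 4.4074e+06)]/(2 × 3535) = 0.3238 m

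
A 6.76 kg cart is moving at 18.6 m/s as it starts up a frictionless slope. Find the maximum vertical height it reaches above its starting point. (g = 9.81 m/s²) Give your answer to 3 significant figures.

h = 17.6 m

Setting KE at the bottom equal to PE gained: ½mv² = mgh
h = v²/(2g) = 18.6²/(2 × 9.81) = 17.63 m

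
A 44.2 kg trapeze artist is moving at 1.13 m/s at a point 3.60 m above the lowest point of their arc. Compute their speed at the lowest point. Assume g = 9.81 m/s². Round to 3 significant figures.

v = 8.48 m/s

Energy conservation between the two points: ½mv₀² + mgh = ½mv²
v² = v₀² + 2gh = (1.13)² + 2(9.81)(3.60) = 71.909
v = √71.909 = 8.480 m/s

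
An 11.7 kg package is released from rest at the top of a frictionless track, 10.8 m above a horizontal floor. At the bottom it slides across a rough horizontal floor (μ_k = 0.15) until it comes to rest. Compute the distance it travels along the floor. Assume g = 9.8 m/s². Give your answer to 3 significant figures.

Applying the work–energy principle:
At rest all PE has been dissipated by friction: mgh = μ_k m g d
d = h/μ_k = 10.8/0.15 = 72.00 m

d = 72.0 m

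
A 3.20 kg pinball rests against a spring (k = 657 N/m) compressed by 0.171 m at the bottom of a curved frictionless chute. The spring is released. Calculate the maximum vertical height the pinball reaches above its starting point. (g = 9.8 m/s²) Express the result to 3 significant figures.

h = 0.306 m

Energy conservation from release to the highest point: ½kx² = mgh
h = kx²/(2mg) = (657)(0.171)²/(2 × 3.20 × 9.8) = 0.3063 m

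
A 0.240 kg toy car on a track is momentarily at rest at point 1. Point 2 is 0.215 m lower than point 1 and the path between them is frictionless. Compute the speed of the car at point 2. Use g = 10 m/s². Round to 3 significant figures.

v = 2.07 m/s

Mechanical energy is conserved (no friction): mgh = ½mv²
v = √(2gh) = √(2 × 10 × 0.215) = √4.3000 = 2.074 m/s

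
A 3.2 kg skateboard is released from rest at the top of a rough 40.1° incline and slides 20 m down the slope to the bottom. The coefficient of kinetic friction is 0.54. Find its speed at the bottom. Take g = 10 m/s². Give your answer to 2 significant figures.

v = 9.6 m/s

Taking the bottom as reference, mgh = ½mv² + μ_k N L with h = L sinθ, N = mg cosθ:
mgh = mgL sinθ = (3.2)(10)(20)sin40.1° = 412.24 J
W_f = μ_k mg cosθ · L = (0.54)(3.2)(10)cos40.1°·20 = 264.4 J
½mv² = 412.24 − 264.4 = 147.88 J
v = √(2 × 147.88/3.2) = 9.614 m/s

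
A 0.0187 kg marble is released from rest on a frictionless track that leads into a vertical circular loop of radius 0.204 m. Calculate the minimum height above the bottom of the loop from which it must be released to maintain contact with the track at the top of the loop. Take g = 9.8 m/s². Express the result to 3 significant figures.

At the top, for minimum speed gravity alone supplies the centripetal force: mg = mv_top²/r ⇒ v_top² = gr = 1.999 m²/s²
Energy conservation from release height h to the top (height 2r): mgh = ½mv_top² + mg(2r)
h = v_top²/(2g) + 2r = r/2 + 2r = 5r/2 = 0.5100 m

h = 0.510 m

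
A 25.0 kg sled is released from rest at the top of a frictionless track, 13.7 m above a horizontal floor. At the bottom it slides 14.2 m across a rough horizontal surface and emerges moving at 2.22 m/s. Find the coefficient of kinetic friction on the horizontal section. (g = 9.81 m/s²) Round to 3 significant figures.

μ_k = 0.947

Applying the work–energy principle:
mgh = ½mv² + μ_k m g d
mgh = 3359.9 J; ½mv² = 61.605 J
W_f = 3359.9 − 61.605 = 3298 J
μ_k = W_f/(mg·d) = 3298/(245.2 × 14.2) = 0.9471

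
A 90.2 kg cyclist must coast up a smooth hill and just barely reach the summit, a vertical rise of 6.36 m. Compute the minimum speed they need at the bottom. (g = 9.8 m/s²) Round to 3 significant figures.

v = 11.2 m/s

At the top they are momentarily at rest, so all KE converts to PE: ½mv² = mgh
v = √(2gh) = √(2 × 9.8 × 6.36) = 11.16 m/s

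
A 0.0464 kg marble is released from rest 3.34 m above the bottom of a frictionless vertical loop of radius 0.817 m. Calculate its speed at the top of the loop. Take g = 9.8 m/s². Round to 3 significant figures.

Energy conservation: mgh = ½mv_top² + mg(2r)
v_top² = 2g(h − 2r) = 2(9.8)(3.34 − 1.634) = 33.44
v_top = 5.783 m/s

v = 5.78 m/s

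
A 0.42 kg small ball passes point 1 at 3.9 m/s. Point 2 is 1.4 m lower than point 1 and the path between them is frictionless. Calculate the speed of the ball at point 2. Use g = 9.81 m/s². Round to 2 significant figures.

Equating total energy at the two states: ½mv₀² + mgh = ½mv²
v² = v₀² + 2gh = (3.9)² + 2(9.81)(1.4) = 42.678
v = √42.678 = 6.533 m/s

v = 6.5 m/s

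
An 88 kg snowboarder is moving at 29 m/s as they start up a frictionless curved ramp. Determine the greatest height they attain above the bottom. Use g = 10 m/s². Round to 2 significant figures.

h = 42 m

Setting KE at the bottom equal to PE gained: ½mv² = mgh
h = v²/(2g) = 29²/(2 × 10) = 42.05 m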